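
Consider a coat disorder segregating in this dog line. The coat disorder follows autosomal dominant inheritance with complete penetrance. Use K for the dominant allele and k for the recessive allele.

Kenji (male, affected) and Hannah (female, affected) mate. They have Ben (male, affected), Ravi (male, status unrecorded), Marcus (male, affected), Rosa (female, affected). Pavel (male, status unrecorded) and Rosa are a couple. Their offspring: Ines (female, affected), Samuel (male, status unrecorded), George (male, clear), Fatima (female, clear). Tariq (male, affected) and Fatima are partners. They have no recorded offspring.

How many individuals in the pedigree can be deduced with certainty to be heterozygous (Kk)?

1

Obligate heterozygotes: Rosa is affected so carries K and passed k to George (kk), so Rosa is Kk.
Every other individual is either homozygous by phenotype or has at least one consistent homozygous assignment, so the count is 1.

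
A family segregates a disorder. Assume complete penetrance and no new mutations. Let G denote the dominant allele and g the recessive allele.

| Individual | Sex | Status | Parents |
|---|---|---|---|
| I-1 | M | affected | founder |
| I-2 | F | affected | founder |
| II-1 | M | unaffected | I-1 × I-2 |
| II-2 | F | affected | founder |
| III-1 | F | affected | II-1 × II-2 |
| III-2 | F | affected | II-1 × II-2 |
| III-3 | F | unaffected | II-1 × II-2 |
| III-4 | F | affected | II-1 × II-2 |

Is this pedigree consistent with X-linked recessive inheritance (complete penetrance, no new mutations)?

Under X-linked recessive, II-1 (unaffected, male) cannot arise from I-1 (affected) × I-2 (affected).

No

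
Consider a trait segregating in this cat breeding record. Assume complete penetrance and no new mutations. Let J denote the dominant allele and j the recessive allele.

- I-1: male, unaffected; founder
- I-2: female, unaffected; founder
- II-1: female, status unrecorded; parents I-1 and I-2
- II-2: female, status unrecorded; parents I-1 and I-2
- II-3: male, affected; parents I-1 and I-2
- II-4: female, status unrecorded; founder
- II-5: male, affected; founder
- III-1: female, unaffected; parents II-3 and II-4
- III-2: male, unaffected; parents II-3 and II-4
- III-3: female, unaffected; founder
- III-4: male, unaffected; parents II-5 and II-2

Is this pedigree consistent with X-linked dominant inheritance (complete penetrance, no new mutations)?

Under X-linked dominant, II-3 (affected, male) cannot arise from I-1 (unaffected) × I-2 (unaffected).

No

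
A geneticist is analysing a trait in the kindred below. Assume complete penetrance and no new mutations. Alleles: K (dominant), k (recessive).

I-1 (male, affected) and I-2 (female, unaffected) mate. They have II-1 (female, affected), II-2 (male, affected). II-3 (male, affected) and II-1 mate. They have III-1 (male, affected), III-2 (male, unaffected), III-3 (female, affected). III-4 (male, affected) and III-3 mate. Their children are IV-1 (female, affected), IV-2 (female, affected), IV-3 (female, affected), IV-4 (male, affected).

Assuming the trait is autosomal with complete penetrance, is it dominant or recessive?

dominant

II-3 and II-1 are both affected yet have an unaffected child III-2. Under a recessive model two affected parents are homozygous and every child would be affected, so the trait cannot be recessive.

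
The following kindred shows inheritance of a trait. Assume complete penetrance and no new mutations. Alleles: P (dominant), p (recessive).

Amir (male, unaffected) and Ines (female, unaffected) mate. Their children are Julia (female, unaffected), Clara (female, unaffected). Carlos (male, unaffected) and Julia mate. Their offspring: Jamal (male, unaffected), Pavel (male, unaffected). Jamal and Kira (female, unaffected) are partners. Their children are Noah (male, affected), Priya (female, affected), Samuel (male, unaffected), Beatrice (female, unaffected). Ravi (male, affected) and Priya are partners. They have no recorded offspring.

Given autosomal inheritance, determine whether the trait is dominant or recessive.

Jamal and Kira are both unaffected yet have an affected child Noah. Under dominance, an affected child requires at least one affected parent, so the trait cannot be dominant.

recessive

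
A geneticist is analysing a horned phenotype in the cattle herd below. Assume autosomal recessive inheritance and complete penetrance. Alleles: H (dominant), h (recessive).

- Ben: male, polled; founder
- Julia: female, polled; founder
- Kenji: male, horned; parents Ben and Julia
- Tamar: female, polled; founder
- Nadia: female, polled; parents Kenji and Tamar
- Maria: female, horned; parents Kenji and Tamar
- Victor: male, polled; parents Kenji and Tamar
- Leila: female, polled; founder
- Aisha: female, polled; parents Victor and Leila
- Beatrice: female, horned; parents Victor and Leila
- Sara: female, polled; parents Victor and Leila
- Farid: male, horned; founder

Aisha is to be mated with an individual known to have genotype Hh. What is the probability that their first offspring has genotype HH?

Victor is polled so carries H and received h from Kenji (hh), so Victor is Hh.
Leila is polled so carries H and passed h to Beatrice (hh), so Leila is Hh.
Aisha is a polled offspring of Victor (Hh) × Leila (Hh), whose cross gives 1/4 HH : 1/2 Hh : 1/4 hh; conditioning on being polled, Aisha is HH with probability 1/3, Hh with probability 2/3.
Summing over parental genotype combinations, P(offspring has genotype HH) = 1/3·1/2 + 2/3·1/4 = 1/3.

1/3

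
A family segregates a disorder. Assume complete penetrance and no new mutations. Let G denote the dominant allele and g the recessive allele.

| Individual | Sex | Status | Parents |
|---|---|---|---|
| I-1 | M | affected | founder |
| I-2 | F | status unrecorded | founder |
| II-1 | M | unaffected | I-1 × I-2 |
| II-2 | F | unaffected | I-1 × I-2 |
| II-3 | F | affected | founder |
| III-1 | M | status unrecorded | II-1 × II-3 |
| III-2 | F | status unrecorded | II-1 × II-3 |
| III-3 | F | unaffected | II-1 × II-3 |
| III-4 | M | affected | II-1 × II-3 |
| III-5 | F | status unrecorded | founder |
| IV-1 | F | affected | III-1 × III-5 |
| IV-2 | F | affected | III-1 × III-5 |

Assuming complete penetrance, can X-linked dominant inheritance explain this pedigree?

No

Under X-linked dominant, II-2 (unaffected, female) cannot arise from I-1 (affected) × I-2 (unrecorded).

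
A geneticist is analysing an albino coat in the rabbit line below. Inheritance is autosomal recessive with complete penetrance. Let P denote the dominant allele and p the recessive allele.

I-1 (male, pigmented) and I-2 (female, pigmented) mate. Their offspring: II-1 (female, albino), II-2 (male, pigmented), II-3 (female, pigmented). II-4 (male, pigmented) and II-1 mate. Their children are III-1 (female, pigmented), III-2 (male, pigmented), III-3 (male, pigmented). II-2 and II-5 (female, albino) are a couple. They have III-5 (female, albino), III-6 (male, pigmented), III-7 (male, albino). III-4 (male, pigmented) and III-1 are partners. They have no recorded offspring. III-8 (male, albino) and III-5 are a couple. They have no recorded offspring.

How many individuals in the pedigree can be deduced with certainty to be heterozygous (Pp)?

7

Obligate heterozygotes: I-1 is pigmented so carries P and passed p to II-1 (pp), so I-1 is Pp; I-2 is pigmented so carries P and passed p to II-1 (pp), so I-2 is Pp; II-2 is pigmented so carries P and passed p to III-5 (pp), so II-2 is Pp; III-1 is pigmented so carries P and received p from II-1 (pp), so III-1 is Pp; III-2 is pigmented so carries P and received p from II-1 (pp), so III-2 is Pp; III-3 is pigmented so carries P and received p from II-1 (pp), so III-3 is Pp; III-6 is pigmented so carries P and received p from II-5 (pp), so III-6 is Pp.
Every other individual is either homozygous by phenotype or has at least one consistent homozygous assignment, so the count is 7.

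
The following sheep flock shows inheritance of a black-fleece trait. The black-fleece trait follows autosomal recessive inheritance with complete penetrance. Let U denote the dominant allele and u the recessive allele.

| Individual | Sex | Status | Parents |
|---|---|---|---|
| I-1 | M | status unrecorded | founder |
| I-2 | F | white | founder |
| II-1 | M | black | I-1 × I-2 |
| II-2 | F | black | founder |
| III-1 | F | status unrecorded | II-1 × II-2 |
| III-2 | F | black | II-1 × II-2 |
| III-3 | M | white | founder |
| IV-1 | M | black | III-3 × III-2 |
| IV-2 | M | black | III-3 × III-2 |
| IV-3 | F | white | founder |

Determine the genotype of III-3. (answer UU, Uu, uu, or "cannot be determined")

From phenotype alone, III-3 is UU or Uu.
III-3 is white so carries U and passed u to IV-1 (uu), so III-3 is Uu.

Uu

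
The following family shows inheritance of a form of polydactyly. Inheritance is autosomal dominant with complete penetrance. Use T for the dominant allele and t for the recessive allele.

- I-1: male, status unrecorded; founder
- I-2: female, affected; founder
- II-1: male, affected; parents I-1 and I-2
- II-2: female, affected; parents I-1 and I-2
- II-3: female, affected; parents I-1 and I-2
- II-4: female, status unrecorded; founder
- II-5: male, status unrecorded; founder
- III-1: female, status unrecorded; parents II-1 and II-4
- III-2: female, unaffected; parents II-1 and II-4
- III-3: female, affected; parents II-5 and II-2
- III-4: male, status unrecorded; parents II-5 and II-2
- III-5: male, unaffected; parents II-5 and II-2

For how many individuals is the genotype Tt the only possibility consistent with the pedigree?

Obligate heterozygotes: II-1 is affected so carries T and passed t to III-2 (tt), so II-1 is Tt; II-2 is affected so carries T and passed t to III-5 (tt), so II-2 is Tt.
Every other individual is either homozygous by phenotype or has at least one consistent homozygous assignment, so the count is 2.

2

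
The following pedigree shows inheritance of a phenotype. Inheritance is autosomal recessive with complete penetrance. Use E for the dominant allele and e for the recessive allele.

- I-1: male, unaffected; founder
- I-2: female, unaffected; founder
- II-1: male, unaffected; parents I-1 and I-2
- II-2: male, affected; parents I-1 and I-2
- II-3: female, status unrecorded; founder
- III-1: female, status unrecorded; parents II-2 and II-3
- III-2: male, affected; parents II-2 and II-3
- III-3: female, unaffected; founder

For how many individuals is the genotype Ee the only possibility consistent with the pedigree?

2

Obligate heterozygotes: I-1 is unaffected so carries E and passed e to II-2 (ee), so I-1 is Ee; I-2 is unaffected so carries E and passed e to II-2 (ee), so I-2 is Ee.
Every other individual is either homozygous by phenotype or has at least one consistent homozygous assignment, so the count is 2.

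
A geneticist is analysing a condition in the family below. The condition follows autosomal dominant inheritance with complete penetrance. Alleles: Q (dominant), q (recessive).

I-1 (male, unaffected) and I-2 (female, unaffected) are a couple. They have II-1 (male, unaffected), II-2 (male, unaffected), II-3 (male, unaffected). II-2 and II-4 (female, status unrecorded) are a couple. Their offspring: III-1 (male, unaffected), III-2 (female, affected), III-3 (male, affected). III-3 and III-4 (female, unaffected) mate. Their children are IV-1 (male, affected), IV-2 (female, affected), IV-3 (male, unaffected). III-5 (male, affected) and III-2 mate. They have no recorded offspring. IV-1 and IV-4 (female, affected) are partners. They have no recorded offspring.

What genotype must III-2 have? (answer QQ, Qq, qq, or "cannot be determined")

From phenotype alone, III-2 is QQ or Qq.
III-2 is affected so carries Q and received q from II-2 (qq), so III-2 is Qq.

Qq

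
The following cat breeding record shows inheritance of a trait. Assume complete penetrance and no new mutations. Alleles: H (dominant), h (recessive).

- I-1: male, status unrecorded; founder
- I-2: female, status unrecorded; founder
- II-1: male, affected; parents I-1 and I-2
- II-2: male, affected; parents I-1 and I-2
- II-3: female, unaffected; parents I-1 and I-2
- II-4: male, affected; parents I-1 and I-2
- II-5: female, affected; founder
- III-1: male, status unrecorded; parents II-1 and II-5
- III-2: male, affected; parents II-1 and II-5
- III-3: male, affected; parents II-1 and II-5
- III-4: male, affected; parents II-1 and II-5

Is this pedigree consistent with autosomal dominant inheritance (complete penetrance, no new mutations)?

Yes

A consistent assignment under autosomal dominant exists: I-1 Hh, I-2 Hh, II-1 HH, II-2 HH, II-3 hh, II-4 HH, II-5 HH, III-1 HH, III-2 HH, III-3 HH, III-4 HH.
In this assignment every recorded phenotype matches its genotype and every non-founder's genotype is obtainable from its parents' genotypes, so the pedigree is consistent.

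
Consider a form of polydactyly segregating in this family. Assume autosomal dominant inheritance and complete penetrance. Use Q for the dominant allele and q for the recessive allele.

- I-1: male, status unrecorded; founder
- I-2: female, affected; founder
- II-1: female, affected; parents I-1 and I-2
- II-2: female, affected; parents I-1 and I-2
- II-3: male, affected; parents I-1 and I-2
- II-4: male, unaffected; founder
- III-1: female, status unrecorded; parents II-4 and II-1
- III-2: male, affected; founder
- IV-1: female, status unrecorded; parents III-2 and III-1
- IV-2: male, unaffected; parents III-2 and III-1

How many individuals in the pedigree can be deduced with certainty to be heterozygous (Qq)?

1

Obligate heterozygotes: III-2 is affected so carries Q and passed q to IV-2 (qq), so III-2 is Qq.
Every other individual is either homozygous by phenotype or has at least one consistent homozygous assignment, so the count is 1.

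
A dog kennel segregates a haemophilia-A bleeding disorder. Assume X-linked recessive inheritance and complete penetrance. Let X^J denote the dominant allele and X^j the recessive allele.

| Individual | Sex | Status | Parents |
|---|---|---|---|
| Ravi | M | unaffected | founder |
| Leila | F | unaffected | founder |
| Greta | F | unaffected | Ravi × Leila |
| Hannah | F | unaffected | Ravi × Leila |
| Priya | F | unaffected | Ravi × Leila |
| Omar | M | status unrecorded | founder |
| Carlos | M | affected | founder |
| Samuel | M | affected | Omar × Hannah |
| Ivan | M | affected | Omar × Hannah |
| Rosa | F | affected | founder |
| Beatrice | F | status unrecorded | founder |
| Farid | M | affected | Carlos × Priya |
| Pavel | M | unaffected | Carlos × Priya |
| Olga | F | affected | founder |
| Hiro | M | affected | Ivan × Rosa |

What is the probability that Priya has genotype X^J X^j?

Priya is unaffected so carries J and passed j to Farid (X^j Y), so Priya is X^J X^j, giving P(X^J X^j) = 1.

1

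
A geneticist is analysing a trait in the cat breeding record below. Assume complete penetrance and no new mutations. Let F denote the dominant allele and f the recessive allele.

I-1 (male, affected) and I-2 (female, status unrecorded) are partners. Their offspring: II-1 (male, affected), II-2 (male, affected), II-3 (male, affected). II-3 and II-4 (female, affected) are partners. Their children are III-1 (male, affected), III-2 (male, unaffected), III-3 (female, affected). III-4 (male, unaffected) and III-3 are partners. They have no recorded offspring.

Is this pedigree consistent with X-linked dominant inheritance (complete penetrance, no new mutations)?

Yes

A consistent assignment under X-linked dominant exists: I-1 X^F Y, I-2 X^F X^F, II-1 X^F Y, II-2 X^F Y, II-3 X^F Y, II-4 X^F X^f, III-1 X^F Y, III-2 X^f Y, III-3 X^F X^F, III-4 X^f Y.
In this assignment every recorded phenotype matches its genotype and every non-founder's genotype is obtainable from its parents' genotypes, so the pedigree is consistent.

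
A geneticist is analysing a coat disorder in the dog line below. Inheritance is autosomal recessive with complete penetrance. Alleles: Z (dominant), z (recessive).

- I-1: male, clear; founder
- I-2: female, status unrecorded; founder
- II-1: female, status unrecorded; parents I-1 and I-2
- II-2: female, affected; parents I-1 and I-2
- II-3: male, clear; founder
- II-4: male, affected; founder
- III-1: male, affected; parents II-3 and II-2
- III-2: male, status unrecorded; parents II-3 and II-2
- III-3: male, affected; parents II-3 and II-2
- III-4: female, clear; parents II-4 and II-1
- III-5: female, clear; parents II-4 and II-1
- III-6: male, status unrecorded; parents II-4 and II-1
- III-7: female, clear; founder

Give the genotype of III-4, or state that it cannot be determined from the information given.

From phenotype alone, III-4 is ZZ or Zz.
III-4 is clear so carries Z and received z from II-4 (zz), so III-4 is Zz.

Zz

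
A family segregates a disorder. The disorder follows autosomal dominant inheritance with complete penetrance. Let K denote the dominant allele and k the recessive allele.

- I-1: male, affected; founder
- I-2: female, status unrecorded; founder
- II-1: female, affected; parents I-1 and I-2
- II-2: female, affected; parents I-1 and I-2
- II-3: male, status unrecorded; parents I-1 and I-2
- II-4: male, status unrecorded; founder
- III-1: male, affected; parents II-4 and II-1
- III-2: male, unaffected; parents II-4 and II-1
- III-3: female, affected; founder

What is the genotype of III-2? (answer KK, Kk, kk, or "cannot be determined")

III-2 is unaffected, so III-2 is kk.

kk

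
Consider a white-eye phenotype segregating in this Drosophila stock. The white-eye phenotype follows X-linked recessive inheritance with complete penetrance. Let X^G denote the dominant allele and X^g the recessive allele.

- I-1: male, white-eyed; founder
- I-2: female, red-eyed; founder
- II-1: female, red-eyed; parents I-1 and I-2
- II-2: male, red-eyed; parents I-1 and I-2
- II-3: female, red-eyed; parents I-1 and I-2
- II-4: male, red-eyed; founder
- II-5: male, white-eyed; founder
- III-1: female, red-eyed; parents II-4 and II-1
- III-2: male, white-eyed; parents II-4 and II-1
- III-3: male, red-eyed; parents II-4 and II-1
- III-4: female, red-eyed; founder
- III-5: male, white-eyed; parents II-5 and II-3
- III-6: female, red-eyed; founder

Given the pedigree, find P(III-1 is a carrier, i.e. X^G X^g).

II-4 is red-eyed, so II-4 is X^G Y.
II-1 is red-eyed so carries G and received g from I-1 (X^g Y), so II-1 is X^G X^g.
Their cross gives offspring ratios 1/2 X^G X^G : 1/2 X^G X^g. Conditioning on III-1 being red-eyed, P(X^G X^g) = 1/2 / 1 = 1/2.

1/2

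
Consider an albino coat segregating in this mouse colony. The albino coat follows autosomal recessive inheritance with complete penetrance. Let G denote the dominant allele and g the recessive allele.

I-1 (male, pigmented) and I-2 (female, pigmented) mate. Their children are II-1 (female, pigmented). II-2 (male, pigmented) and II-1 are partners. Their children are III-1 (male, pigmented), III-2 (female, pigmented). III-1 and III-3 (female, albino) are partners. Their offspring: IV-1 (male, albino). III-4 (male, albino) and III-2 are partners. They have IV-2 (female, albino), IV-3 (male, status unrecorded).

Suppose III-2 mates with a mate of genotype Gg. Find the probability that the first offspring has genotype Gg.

1/2

III-2 is pigmented so carries G and passed g to IV-2 (gg), so III-2 is Gg.
The cross gives 1/4 GG : 1/2 Gg : 1/4 gg, so P(offspring has genotype Gg) = 1/2.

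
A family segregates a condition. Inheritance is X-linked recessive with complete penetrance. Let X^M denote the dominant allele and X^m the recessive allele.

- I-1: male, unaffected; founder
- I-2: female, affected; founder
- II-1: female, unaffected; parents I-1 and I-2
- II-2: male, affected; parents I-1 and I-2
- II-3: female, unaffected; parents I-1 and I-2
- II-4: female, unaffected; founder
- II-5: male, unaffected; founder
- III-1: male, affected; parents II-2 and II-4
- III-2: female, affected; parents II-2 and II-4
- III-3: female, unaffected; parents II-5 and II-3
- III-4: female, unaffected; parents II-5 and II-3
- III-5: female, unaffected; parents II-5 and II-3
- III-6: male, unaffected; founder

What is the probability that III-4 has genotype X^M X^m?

1/2

II-5 is unaffected, so II-5 is X^M Y.
II-3 is unaffected so carries M and received m from I-2 (X^m X^m), so II-3 is X^M X^m.
Their cross gives offspring ratios 1/2 X^M X^M : 1/2 X^M X^m. Conditioning on III-4 being unaffected, P(X^M X^m) = 1/2 / 1 = 1/2.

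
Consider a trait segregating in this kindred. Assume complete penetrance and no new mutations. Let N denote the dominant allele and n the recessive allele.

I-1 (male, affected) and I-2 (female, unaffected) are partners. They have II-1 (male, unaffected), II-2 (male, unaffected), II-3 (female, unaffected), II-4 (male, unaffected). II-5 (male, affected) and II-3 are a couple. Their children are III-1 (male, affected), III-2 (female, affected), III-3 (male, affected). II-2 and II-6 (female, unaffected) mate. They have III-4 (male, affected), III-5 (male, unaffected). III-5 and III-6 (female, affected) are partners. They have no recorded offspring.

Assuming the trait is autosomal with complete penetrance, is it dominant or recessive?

II-2 and II-6 are both unaffected yet have an affected child III-4. Under dominance, an affected child requires at least one affected parent, so the trait cannot be dominant.

recessive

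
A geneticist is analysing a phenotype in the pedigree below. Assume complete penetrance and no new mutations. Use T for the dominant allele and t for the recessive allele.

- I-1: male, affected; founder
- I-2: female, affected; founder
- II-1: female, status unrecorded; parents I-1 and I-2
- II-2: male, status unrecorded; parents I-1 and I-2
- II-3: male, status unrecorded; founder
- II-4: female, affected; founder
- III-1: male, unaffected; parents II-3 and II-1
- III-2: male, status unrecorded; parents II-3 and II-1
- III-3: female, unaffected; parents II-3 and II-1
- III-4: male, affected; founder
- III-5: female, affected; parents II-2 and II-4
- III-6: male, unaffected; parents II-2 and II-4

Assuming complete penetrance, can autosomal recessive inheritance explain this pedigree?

No assignment of genotypes under autosomal recessive satisfies every parent–offspring relationship, so the pedigree is inconsistent.

No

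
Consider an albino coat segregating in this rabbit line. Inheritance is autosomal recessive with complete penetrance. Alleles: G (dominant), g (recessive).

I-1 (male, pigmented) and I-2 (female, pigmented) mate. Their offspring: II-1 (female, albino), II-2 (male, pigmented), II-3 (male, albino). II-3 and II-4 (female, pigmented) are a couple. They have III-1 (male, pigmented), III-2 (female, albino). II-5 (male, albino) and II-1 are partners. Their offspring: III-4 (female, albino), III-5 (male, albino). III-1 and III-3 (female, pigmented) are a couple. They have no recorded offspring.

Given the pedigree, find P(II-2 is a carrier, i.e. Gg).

I-1 is pigmented so carries G and passed g to II-1 (gg), so I-1 is Gg.
I-2 is pigmented so carries G and passed g to II-1 (gg), so I-2 is Gg.
Their cross gives offspring ratios 1/4 GG : 1/2 Gg : 1/4 gg. Conditioning on II-2 being pigmented, P(Gg) = 1/2 / 3/4 = 2/3.

2/3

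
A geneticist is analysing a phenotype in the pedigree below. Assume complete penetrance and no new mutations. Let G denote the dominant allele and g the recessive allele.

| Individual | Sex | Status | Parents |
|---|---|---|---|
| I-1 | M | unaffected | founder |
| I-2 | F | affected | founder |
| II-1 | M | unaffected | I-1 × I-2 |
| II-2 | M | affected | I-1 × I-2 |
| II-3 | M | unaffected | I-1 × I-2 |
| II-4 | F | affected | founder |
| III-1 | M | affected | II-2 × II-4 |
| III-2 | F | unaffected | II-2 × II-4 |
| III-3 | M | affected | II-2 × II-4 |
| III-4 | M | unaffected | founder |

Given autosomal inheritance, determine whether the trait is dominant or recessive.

dominant

II-2 and II-4 are both affected yet have an unaffected child III-2. Under a recessive model two affected parents are homozygous and every child would be affected, so the trait cannot be recessive.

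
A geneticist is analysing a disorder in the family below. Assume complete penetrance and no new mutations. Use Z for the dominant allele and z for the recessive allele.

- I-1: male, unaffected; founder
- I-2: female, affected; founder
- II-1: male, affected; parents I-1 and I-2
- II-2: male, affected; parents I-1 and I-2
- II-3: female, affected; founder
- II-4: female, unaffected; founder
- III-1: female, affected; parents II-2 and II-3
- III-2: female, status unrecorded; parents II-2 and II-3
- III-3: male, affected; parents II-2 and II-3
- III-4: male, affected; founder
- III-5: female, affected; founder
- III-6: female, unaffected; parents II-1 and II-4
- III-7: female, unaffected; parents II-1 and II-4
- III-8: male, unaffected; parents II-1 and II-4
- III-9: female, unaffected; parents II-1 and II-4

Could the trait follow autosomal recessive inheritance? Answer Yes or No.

Yes

A consistent assignment under autosomal recessive exists: I-1 Zz, I-2 zz, II-1 zz, II-2 zz, II-3 zz, II-4 ZZ, III-1 zz, III-2 zz, III-3 zz, III-4 zz, III-5 zz, III-6 Zz, III-7 Zz, III-8 Zz, III-9 Zz.
In this assignment every recorded phenotype matches its genotype and every non-founder's genotype is obtainable from its parents' genotypes, so the pedigree is consistent.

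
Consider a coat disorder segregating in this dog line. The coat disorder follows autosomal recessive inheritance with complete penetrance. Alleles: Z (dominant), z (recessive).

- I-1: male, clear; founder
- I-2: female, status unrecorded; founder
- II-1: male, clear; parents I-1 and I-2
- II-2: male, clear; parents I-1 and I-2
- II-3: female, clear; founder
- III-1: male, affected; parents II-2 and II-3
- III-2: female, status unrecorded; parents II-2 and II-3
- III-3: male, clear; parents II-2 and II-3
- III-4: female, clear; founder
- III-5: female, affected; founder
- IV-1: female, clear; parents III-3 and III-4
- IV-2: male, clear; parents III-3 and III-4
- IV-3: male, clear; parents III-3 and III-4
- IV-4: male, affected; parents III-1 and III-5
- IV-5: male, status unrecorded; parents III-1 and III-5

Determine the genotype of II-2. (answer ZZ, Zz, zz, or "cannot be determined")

From phenotype alone, II-2 is ZZ or Zz.
II-2 is clear so carries Z and passed z to III-1 (zz), so II-2 is Zz.

Zz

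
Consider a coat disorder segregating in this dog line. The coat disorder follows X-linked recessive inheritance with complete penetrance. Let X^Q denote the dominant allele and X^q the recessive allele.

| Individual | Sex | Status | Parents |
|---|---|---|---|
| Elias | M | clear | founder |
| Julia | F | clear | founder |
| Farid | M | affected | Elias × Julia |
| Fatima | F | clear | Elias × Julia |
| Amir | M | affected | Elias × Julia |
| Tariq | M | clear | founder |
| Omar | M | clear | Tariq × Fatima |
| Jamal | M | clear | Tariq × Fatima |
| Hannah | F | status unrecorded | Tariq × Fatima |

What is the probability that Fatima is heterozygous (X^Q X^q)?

Elias is clear, so Elias is X^Q Y.
Julia is clear so carries Q and passed q to Farid (X^q Y), so Julia is X^Q X^q.
Their cross gives offspring ratios 1/2 X^Q X^Q : 1/2 X^Q X^q. Conditioning on Fatima being clear, P(X^Q X^q) = 1/2 / 1 = 1/2 before taking Fatima's own offspring into account.
Tariq is clear, so Tariq is X^Q Y.
Now use Fatima's offspring. Probability of each recorded status — clear son Omar: 1/2 if Fatima is X^Q X^q, 1 if X^Q X^Q; clear son Jamal: 1/2 if Fatima is X^Q X^q, 1 if X^Q X^Q. (Hannah: equally likely either way, so uninformative.)
Bayes: P(X^Q X^q) = 1/2·1/4 / (1/2·1/4 + 1/2·1) = 1/5.

1/5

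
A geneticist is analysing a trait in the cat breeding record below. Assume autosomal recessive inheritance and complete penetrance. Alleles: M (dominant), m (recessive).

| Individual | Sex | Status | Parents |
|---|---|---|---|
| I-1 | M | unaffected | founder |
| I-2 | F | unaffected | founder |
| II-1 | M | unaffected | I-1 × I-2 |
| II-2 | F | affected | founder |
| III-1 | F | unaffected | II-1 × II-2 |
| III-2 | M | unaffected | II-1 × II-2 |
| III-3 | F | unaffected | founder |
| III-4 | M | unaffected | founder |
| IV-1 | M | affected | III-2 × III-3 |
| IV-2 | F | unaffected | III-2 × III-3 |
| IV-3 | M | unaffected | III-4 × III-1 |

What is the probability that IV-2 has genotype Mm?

III-2 is unaffected so carries M and received m from II-2 (mm), so III-2 is Mm.
III-3 is unaffected so carries M and passed m to IV-1 (mm), so III-3 is Mm.
Their cross gives offspring ratios 1/4 MM : 1/2 Mm : 1/4 mm. Conditioning on IV-2 being unaffected, P(Mm) = 1/2 / 3/4 = 2/3.

2/3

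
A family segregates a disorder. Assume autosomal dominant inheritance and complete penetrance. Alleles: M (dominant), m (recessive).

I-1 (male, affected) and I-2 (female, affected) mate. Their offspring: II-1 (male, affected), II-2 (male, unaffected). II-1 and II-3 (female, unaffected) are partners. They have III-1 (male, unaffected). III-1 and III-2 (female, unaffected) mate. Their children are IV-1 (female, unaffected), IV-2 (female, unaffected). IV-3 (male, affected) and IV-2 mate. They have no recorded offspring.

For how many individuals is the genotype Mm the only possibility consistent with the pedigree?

3

Obligate heterozygotes: I-1 is affected so carries M and passed m to II-2 (mm), so I-1 is Mm; I-2 is affected so carries M and passed m to II-2 (mm), so I-2 is Mm; II-1 is affected so carries M and passed m to III-1 (mm), so II-1 is Mm.
Every other individual is either homozygous by phenotype or has at least one consistent homozygous assignment, so the count is 3.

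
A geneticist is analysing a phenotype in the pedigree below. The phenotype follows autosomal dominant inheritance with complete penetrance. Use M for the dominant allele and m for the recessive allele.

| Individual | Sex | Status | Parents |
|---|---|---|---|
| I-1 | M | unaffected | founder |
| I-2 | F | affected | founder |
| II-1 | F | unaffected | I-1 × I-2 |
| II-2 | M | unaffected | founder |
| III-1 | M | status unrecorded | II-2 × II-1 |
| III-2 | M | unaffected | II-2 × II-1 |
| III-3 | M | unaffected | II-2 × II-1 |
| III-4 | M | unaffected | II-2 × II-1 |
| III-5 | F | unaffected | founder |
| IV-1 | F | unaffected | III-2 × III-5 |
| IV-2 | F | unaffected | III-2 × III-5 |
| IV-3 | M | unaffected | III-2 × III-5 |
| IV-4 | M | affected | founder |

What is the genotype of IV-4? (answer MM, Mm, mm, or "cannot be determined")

IV-4's phenotype allows MM or Mm, and no parent or child forces a single allele at both positions; consistent genotype assignments exist with IV-4 as MM or Mm.

cannot be determined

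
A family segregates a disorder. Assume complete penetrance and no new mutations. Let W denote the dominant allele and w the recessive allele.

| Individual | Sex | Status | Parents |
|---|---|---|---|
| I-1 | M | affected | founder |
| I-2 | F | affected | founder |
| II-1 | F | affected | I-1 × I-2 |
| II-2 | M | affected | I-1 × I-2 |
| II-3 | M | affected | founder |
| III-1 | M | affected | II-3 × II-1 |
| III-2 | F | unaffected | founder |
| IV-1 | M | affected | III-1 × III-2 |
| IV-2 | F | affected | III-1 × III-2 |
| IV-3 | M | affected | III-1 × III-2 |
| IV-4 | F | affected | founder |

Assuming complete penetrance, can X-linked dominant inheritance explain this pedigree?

Under X-linked dominant, IV-1 (affected, male) cannot arise from III-1 (affected) × III-2 (unaffected).

No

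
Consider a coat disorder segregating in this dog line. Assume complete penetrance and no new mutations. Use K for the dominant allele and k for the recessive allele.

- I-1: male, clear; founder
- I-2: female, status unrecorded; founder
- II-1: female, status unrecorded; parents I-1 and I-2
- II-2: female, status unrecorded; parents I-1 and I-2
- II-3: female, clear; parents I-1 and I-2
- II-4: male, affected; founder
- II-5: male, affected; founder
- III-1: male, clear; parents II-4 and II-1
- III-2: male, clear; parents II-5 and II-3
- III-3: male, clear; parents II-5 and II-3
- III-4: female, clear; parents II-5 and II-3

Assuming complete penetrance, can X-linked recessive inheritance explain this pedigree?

A consistent assignment under X-linked recessive exists: I-1 X^K Y, I-2 X^K X^K, II-1 X^K X^K, II-2 X^K X^K, II-3 X^K X^K, II-4 X^k Y, II-5 X^k Y, III-1 X^K Y, III-2 X^K Y, III-3 X^K Y, III-4 X^K X^k.
In this assignment every recorded phenotype matches its genotype and every non-founder's genotype is obtainable from its parents' genotypes, so the pedigree is consistent.

Yes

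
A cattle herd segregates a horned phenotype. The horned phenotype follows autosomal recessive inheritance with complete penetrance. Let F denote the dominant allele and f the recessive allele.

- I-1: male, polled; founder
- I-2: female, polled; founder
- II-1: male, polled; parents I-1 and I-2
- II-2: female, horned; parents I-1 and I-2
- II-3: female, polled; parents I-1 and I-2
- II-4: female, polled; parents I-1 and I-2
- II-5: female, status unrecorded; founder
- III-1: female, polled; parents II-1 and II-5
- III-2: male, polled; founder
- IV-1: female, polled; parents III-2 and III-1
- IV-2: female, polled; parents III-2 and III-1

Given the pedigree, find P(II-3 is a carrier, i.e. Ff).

I-1 is polled so carries F and passed f to II-2 (ff), so I-1 is Ff.
I-2 is polled so carries F and passed f to II-2 (ff), so I-2 is Ff.
Their cross gives offspring ratios 1/4 FF : 1/2 Ff : 1/4 ff. Conditioning on II-3 being polled, P(Ff) = 1/2 / 3/4 = 2/3.

2/3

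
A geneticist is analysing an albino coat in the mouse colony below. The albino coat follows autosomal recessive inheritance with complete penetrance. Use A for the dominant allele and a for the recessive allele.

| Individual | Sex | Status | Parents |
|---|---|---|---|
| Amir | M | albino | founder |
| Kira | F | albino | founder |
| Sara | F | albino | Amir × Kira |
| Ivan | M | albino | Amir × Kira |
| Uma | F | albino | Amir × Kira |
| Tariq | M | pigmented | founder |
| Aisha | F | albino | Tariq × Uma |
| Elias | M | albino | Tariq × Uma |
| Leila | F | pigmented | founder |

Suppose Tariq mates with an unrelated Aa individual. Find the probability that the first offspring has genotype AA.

1/4

Tariq is pigmented so carries A and passed a to Aisha (aa), so Tariq is Aa.
The cross gives 1/4 AA : 1/2 Aa : 1/4 aa, so P(offspring has genotype AA) = 1/4.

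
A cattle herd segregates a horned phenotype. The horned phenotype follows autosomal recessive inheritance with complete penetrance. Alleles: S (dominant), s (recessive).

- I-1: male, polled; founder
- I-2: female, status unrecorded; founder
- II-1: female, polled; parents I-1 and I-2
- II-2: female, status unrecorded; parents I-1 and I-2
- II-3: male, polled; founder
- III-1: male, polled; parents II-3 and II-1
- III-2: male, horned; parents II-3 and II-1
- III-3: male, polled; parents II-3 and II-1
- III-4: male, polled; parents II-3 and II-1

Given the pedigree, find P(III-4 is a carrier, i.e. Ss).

II-3 is polled so carries S and passed s to III-2 (ss), so II-3 is Ss.
II-1 is polled so carries S and passed s to III-2 (ss), so II-1 is Ss.
Their cross gives offspring ratios 1/4 SS : 1/2 Ss : 1/4 ss. Conditioning on III-4 being polled, P(Ss) = 1/2 / 3/4 = 2/3.

2/3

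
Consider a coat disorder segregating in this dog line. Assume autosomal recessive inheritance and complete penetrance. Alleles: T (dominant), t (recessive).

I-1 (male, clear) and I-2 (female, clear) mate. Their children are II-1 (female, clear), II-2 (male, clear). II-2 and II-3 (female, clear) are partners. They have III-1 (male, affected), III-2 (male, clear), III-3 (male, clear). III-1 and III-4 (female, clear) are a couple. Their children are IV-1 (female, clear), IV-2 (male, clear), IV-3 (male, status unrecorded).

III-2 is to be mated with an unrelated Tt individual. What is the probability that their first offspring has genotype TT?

1/3

II-2 is clear so carries T and passed t to III-1 (tt), so II-2 is Tt.
II-3 is clear so carries T and passed t to III-1 (tt), so II-3 is Tt.
III-2 is a clear offspring of II-2 (Tt) × II-3 (Tt), whose cross gives 1/4 TT : 1/2 Tt : 1/4 tt; conditioning on being clear, III-2 is TT with probability 1/3, Tt with probability 2/3.
Summing over parental genotype combinations, P(offspring has genotype TT) = 1/3·1/2 + 2/3·1/4 = 1/3.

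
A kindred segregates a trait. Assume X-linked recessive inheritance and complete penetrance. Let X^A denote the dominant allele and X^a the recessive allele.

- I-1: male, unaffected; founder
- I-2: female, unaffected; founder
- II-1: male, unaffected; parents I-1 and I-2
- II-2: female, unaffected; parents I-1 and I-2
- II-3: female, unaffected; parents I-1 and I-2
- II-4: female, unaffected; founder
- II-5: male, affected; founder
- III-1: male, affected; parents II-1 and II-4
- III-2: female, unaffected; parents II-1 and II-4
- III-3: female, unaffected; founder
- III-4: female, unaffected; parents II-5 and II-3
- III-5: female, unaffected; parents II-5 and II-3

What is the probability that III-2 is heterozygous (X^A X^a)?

1/2

II-1 is unaffected, so II-1 is X^A Y.
II-4 is unaffected so carries A and passed a to III-1 (X^a Y), so II-4 is X^A X^a.
Their cross gives offspring ratios 1/2 X^A X^A : 1/2 X^A X^a. Conditioning on III-2 being unaffected, P(X^A X^a) = 1/2 / 1 = 1/2.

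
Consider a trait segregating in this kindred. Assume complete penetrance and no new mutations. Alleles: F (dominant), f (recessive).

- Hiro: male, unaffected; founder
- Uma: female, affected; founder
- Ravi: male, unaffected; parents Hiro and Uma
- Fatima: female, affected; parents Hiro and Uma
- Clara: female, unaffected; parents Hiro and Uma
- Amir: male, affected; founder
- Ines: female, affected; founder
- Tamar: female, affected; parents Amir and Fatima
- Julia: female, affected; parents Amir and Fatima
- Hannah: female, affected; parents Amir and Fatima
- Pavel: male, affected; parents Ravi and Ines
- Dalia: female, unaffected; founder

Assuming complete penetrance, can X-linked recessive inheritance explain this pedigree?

No

Under X-linked recessive, Ravi (unaffected, male) cannot arise from Hiro (unaffected) × Uma (affected).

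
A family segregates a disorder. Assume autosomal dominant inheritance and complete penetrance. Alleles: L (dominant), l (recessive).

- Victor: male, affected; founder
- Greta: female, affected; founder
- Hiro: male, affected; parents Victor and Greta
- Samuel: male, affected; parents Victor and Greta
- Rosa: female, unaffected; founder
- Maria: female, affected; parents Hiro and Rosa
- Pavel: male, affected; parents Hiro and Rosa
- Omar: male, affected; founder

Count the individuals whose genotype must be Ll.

Obligate heterozygotes: Maria is affected so carries L and received l from Rosa (ll), so Maria is Ll; Pavel is affected so carries L and received l from Rosa (ll), so Pavel is Ll.
Every other individual is either homozygous by phenotype or has at least one consistent homozygous assignment, so the count is 2.

2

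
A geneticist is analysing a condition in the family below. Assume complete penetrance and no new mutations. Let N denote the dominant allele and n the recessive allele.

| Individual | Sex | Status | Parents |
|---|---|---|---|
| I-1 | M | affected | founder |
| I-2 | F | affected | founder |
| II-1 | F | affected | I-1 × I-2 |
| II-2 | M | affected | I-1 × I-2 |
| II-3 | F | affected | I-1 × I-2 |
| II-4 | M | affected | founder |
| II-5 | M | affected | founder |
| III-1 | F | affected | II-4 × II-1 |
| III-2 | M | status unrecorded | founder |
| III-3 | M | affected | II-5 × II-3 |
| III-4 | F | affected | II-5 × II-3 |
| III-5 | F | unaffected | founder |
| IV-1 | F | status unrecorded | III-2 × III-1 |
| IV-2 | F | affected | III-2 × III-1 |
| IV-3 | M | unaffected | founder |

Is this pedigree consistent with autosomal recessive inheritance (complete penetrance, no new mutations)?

Yes

A consistent assignment under autosomal recessive exists: I-1 nn, I-2 nn, II-1 nn, II-2 nn, II-3 nn, II-4 nn, II-5 nn, III-1 nn, III-2 Nn, III-3 nn, III-4 nn, III-5 NN, IV-1 Nn, IV-2 nn, IV-3 NN.
In this assignment every recorded phenotype matches its genotype and every non-founder's genotype is obtainable from its parents' genotypes, so the pedigree is consistent.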